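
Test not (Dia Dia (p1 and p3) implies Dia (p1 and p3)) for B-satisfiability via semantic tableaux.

Yes, satisfiable

1. not (Dia Dia (p1 and p3) implies Dia (p1 and p3)), w0
2. Dia Dia (p1 and p3), w0   [neg-implies-rule on 1]
3. not Dia (p1 and p3), w0   [neg-implies-rule on 1]
4. not (p1 and p3), w0   [neg-Dia-rule on 3 via w0Rw0]
5. not p3, w0   [neg-and-rule on 4 (branches; this branch)]
6. Dia (p1 and p3), w1   [Dia-rule on 2: fresh world w1, w0Rw1]
7. not (p1 and p3), w1   [neg-Dia-rule on 3 via w0Rw1]
8. not p3, w1   [neg-and-rule on 7 (branches; this branch)]
9. p1 and p3, w2   [Dia-rule on 6: fresh world w2, w1Rw2]
10. p1, w2   [and-rule on 9]
11. p3, w2   [and-rule on 9]
Accessibility: w0Rw0, w0Rw1, w1Rw0, w1Rw1, w1Rw2, w2Rw1, w2Rw2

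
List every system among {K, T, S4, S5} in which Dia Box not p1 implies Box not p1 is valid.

S5-tableau for the negation not (Dia Box not p1 implies Box not p1):
1. not (Dia Box not p1 implies Box not p1), w0
2. Dia Box not p1, w0
3. not Box not p1, w0
4. Box not p1, w1
5. not p1, w0
6. not p1, w1
7. p1, w2
8. not p1, w2
Accessibility: w0Rw0, w0Rw1, w0Rw2, w1Rw0, w1Rw1, w1Rw2, w2Rw0, w2Rw1, w2Rw2
Branch closes: p1 and not p1 both at w2.
Every branch closes (one shown): valid in S5.
S4-tableau for the negation not (Dia Box not p1 implies Box not p1):
1. not (Dia Box not p1 implies Box not p1), w0
2. Dia Box not p1, w0
3. not Box not p1, w0
4. Box not p1, w1
5. not p1, w1
6. p1, w2
Accessibility: w0Rw0, w0Rw1, w0Rw2, w1Rw1, w2Rw2
Complete open branch: countermodel on an S4-frame, so not valid in S4, nor in K, T (the same frame is also a K-frame and a T-frame).

S5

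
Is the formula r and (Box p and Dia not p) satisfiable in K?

Unsatisfiable (every branch closes)

1. r and (Box p and Dia not p), w0
2. r, w0
3. Box p and Dia not p, w0
4. Box p, w0
5. Dia not p, w0
6. not p, w1
7. p, w1
Accessibility: w0Rw1
Branch closes: p and not p both at w1.
Every branch closes; the branch above is one of them.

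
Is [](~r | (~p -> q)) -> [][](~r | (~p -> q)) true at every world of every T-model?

No, not valid

Tableau for the negation ~([](~r | (~p -> q)) -> [][](~r | (~p -> q))):
1. ~([](~r | (~p -> q)) -> [][](~r | (~p -> q))), 0
2. [](~r | (~p -> q)), 0
3. ~[][](~r | (~p -> q)), 0
4. ~r | (~p -> q), 0
5. ~p -> q, 0
6. q, 0
7. ~[](~r | (~p -> q)), 1
8. ~r | (~p -> q), 1
9. ~p -> q, 1
10. q, 1
11. ~(~r | (~p -> q)), 2
12. r, 2
13. ~(~p -> q), 2
14. ~p, 2
15. ~q, 2
Accessibility: 0R0, 0R1, 1R1, 1R2, 2R2
The negation has an open branch (countermodel exists).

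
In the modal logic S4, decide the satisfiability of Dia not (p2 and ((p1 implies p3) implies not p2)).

1. Dia not (p2 and ((p1 implies p3) implies not p2)), u
2. not (p2 and ((p1 implies p3) implies not p2)), v
3. not ((p1 implies p3) implies not p2), v
4. p1 implies p3, v
5. p2, v
6. p3, v
Accessibility: uRu, uRv, vRv

Yes, satisfiable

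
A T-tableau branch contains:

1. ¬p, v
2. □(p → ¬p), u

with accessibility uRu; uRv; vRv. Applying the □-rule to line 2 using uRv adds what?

p → ¬p, v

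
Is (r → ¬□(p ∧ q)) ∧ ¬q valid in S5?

No, not valid

Tableau for the negation ¬((r → ¬□(p ∧ q)) ∧ ¬q):
1. ¬((r → ¬□(p ∧ q)) ∧ ¬q), 0
2. q, 0   [¬∧-rule on 1 (branches; this branch)]
Accessibility: 0R0
The negation has an open branch (countermodel exists).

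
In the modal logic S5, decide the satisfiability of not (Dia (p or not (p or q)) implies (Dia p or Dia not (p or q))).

1. not (Dia (p or not (p or q)) implies (Dia p or Dia not (p or q))), w0
2. Dia (p or not (p or q)), w0   [neg-implies-rule on 1]
3. not (Dia p or Dia not (p or q)), w0   [neg-implies-rule on 1]
4. not Dia p, w0   [neg-or-rule on 3]
5. not Dia not (p or q), w0   [neg-or-rule on 3]
6. not p, w0   [neg-Dia-rule on 4 via w0Rw0]
7. p or q, w0   [neg-Dia-rule on 5 via w0Rw0]
8. q, w0   [or-rule on 7 (branches; this branch)]
9. p or not (p or q), w1   [Dia-rule on 2: fresh world w1, w0Rw1]
10. not p, w1   [neg-Dia-rule on 4 via w0Rw1]
11. p or q, w1   [neg-Dia-rule on 5 via w0Rw1]
12. not (p or q), w1   [or-rule on 9 (branches; this branch)]
13. not q, w1   [neg-or-rule on 12]
14. q, w1   [or-rule on 11 (branches; this branch)]
Accessibility: w0Rw0, w0Rw1, w1Rw0, w1Rw1
Branch closes: q and not q both at w1.
(One branch shown.) All branches close.

No, unsatisfiable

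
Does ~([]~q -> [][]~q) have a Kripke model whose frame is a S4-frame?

No, unsatisfiable

1. ~([]~q -> [][]~q), w0
2. []~q, w0
3. ~[][]~q, w0
4. ~q, w0
5. ~[]~q, w1
6. ~q, w1
7. q, w2
8. ~q, w2
Accessibility: w0Rw0, w0Rw1, w0Rw2, w1Rw1, w1Rw2, w2Rw2
Branch closes: q and ~q both at w2.
Every branch closes; the branch above is one of them.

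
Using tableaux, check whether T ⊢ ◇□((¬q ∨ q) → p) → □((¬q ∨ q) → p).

Tableau for the negation ¬(◇□((¬q ∨ q) → p) → □((¬q ∨ q) → p)):
1. ¬(◇□((¬q ∨ q) → p) → □((¬q ∨ q) → p)), w0
2. ◇□((¬q ∨ q) → p), w0   [¬→-rule on 1]
3. ¬□((¬q ∨ q) → p), w0   [¬→-rule on 1]
4. □((¬q ∨ q) → p), w1   [◇-rule on 2: fresh world w1, w0Rw1]
5. (¬q ∨ q) → p, w1   [□-rule on 4 via w1Rw1]
6. p, w1   [→-rule on 5 (branches; this branch)]
7. ¬((¬q ∨ q) → p), w2   [¬□-rule on 3: fresh world w2, w0Rw2]
8. ¬q ∨ q, w2   [¬→-rule on 7]
9. ¬p, w2   [¬→-rule on 7]
10. q, w2   [∨-rule on 8 (branches; this branch)]
Accessibility: w0Rw0, w0Rw1, w0Rw2, w1Rw1, w2Rw2
The negation has an open branch (countermodel exists).

No, not valid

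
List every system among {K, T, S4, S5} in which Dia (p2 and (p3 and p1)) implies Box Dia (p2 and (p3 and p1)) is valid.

S5

S5-tableau for the negation not (Dia (p2 and (p3 and p1)) implies Box Dia (p2 and (p3 and p1))):
1. not (Dia (p2 and (p3 and p1)) implies Box Dia (p2 and (p3 and p1))), u
2. Dia (p2 and (p3 and p1)), u   [neg-implies-rule on 1]
3. not Box Dia (p2 and (p3 and p1)), u   [neg-implies-rule on 1]
4. p2 and (p3 and p1), v   [Dia-rule on 2: fresh world v, uRv]
5. p2, v   [and-rule on 4]
6. p3 and p1, v   [and-rule on 4]
7. p3, v   [and-rule on 6]
8. p1, v   [and-rule on 6]
9. not Dia (p2 and (p3 and p1)), w   [neg-Box-rule on 3: fresh world w, uRw]
10. not (p2 and (p3 and p1)), u   [neg-Dia-rule on 9 via wRu]
11. not (p2 and (p3 and p1)), v   [neg-Dia-rule on 9 via wRv]
12. not (p2 and (p3 and p1)), w   [neg-Dia-rule on 9 via wRw]
13. not (p3 and p1), u   [neg-and-rule on 10 (branches; this branch)]
14. not (p3 and p1), v   [neg-and-rule on 11 (branches; this branch)]
15. not (p3 and p1), w   [neg-and-rule on 12 (branches; this branch)]
16. not p1, u   [neg-and-rule on 13 (branches; this branch)]
17. not p1, v   [neg-and-rule on 14 (branches; this branch)]
Accessibility: uRu, uRv, uRw, vRu, vRv, vRw, wRu, wRv, wRw
Branch closes: p1 and not p1 both at v.
Every branch closes (one shown): valid in S5.
S4-tableau for the negation not (Dia (p2 and (p3 and p1)) implies Box Dia (p2 and (p3 and p1))):
1. not (Dia (p2 and (p3 and p1)) implies Box Dia (p2 and (p3 and p1))), u
2. Dia (p2 and (p3 and p1)), u   [neg-implies-rule on 1]
3. not Box Dia (p2 and (p3 and p1)), u   [neg-implies-rule on 1]
4. p2 and (p3 and p1), v   [Dia-rule on 2: fresh world v, uRv]
5. p2, v   [and-rule on 4]
6. p3 and p1, v   [and-rule on 4]
7. p3, v   [and-rule on 6]
8. p1, v   [and-rule on 6]
9. not Dia (p2 and (p3 and p1)), w   [neg-Box-rule on 3: fresh world w, uRw]
10. not (p2 and (p3 and p1)), w   [neg-Dia-rule on 9 via wRw]
11. not (p3 and p1), w   [neg-and-rule on 10 (branches; this branch)]
12. not p1, w   [neg-and-rule on 11 (branches; this branch)]
Accessibility: uRu, uRv, uRw, vRv, wRw
Complete open branch: countermodel on an S4-frame, so not valid in S4, nor in K, T (the same frame is also a K-frame and a T-frame).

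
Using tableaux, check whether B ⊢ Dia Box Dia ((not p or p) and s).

No, not valid

Tableau for the negation not Dia Box Dia ((not p or p) and s):
1. not Dia Box Dia ((not p or p) and s), u
2. not Box Dia ((not p or p) and s), u
3. not Dia ((not p or p) and s), v
4. not Box Dia ((not p or p) and s), v
5. not ((not p or p) and s), u
6. not ((not p or p) and s), v
7. not s, u
8. not s, v
9. not Dia ((not p or p) and s), w
10. not ((not p or p) and s), w
11. not s, w
Accessibility: uRu, uRv, vRu, vRv, vRw, wRv, wRw
The negation has an open branch (countermodel exists).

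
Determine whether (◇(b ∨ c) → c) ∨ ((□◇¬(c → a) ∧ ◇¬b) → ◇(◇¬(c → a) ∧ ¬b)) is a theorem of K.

Tableau for the negation ¬((◇(b ∨ c) → c) ∨ ((□◇¬(c → a) ∧ ◇¬b) → ◇(◇¬(c → a) ∧ ¬b))):
1. ¬((◇(b ∨ c) → c) ∨ ((□◇¬(c → a) ∧ ◇¬b) → ◇(◇¬(c → a) ∧ ¬b))), u
2. ¬(◇(b ∨ c) → c), u   [¬∨-rule on 1]
3. ¬((□◇¬(c → a) ∧ ◇¬b) → ◇(◇¬(c → a) ∧ ¬b)), u   [¬∨-rule on 1]
4. ◇(b ∨ c), u   [¬→-rule on 2]
5. ¬c, u   [¬→-rule on 2]
6. □◇¬(c → a) ∧ ◇¬b, u   [¬→-rule on 3]
7. ¬◇(◇¬(c → a) ∧ ¬b), u   [¬→-rule on 3]
8. □◇¬(c → a), u   [∧-rule on 6]
9. ◇¬b, u   [∧-rule on 6]
10. b ∨ c, v   [◇-rule on 4: fresh world v, uRv]
11. ¬(◇¬(c → a) ∧ ¬b), v   [¬◇-rule on 7 via uRv]
12. ◇¬(c → a), v   [□-rule on 8 via uRv]
13. c, v   [∨-rule on 10 (branches; this branch)]
14. b, v   [¬∧-rule on 11 (branches; this branch)]
15. ¬b, w   [◇-rule on 9: fresh world w, uRw]
16. ¬(◇¬(c → a) ∧ ¬b), w   [¬◇-rule on 7 via uRw]
17. ◇¬(c → a), w   [□-rule on 8 via uRw]
18. ¬◇¬(c → a), w   [¬∧-rule on 16 (branches; this branch)]
19. ¬(c → a), x   [◇-rule on 12: fresh world x, vRx]
20. c, x   [¬→-rule on 19]
21. ¬a, x   [¬→-rule on 19]
22. ¬(c → a), y   [◇-rule on 17: fresh world y, wRy]
23. c, y   [¬→-rule on 22]
24. ¬a, y   [¬→-rule on 22]
25. c → a, y   [¬◇-rule on 18 via wRy]
26. a, y   [→-rule on 25 (branches; this branch)]
Accessibility: uRv, uRw, vRx, wRy
Branch closes: a and ¬a both at y.
Every branch of the negation's tableau closes; the branch above is one of them.

Valid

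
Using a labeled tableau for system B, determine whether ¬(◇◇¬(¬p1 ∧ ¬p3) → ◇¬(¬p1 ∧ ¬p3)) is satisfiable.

Yes, satisfiable

1. ¬(◇◇¬(¬p1 ∧ ¬p3) → ◇¬(¬p1 ∧ ¬p3)), u
2. ◇◇¬(¬p1 ∧ ¬p3), u
3. ¬◇¬(¬p1 ∧ ¬p3), u
4. ¬p1 ∧ ¬p3, u
5. ¬p1, u
6. ¬p3, u
7. ◇¬(¬p1 ∧ ¬p3), v
8. ¬p1 ∧ ¬p3, v
9. ¬p1, v
10. ¬p3, v
11. ¬(¬p1 ∧ ¬p3), w
12. p3, w
Accessibility: uRu, uRv, vRu, vRv, vRw, wRv, wRw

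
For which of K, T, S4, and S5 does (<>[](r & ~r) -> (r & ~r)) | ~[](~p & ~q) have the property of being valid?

T, S4, S5

T-tableau for the negation ~((<>[](r & ~r) -> (r & ~r)) | ~[](~p & ~q)):
1. ~((<>[](r & ~r) -> (r & ~r)) | ~[](~p & ~q)), w0
2. ~(<>[](r & ~r) -> (r & ~r)), w0   [~|-rule on 1]
3. [](~p & ~q), w0   [~|-rule on 1]
4. <>[](r & ~r), w0   [~->-rule on 2]
5. ~(r & ~r), w0   [~->-rule on 2]
6. ~p & ~q, w0   [[]-rule on 3 via w0Rw0]
7. ~p, w0   [&-rule on 6]
8. ~q, w0   [&-rule on 6]
9. r, w0   [~&-rule on 5 (branches; this branch)]
10. [](r & ~r), w1   [<>-rule on 4: fresh world w1, w0Rw1]
11. ~p & ~q, w1   [[]-rule on 3 via w0Rw1]
12. ~p, w1   [&-rule on 11]
13. ~q, w1   [&-rule on 11]
14. r & ~r, w1   [[]-rule on 10 via w1Rw1]
15. r, w1   [&-rule on 14]
16. ~r, w1   [&-rule on 14]
Accessibility: w0Rw0, w0Rw1, w1Rw1
Branch closes: r and ~r both at w1.
Every branch closes (one shown): valid in T, hence also in S4, S5 (every theorem of T is a theorem of S4 and S5).
K-tableau for the negation ~((<>[](r & ~r) -> (r & ~r)) | ~[](~p & ~q)):
1. ~((<>[](r & ~r) -> (r & ~r)) | ~[](~p & ~q)), w0
2. ~(<>[](r & ~r) -> (r & ~r)), w0   [~|-rule on 1]
3. [](~p & ~q), w0   [~|-rule on 1]
4. <>[](r & ~r), w0   [~->-rule on 2]
5. ~(r & ~r), w0   [~->-rule on 2]
6. r, w0   [~&-rule on 5 (branches; this branch)]
7. [](r & ~r), w1   [<>-rule on 4: fresh world w1, w0Rw1]
8. ~p & ~q, w1   [[]-rule on 3 via w0Rw1]
9. ~p, w1   [&-rule on 8]
10. ~q, w1   [&-rule on 8]
Accessibility: w0Rw1
Complete open branch: countermodel on a K-frame, so not valid in K.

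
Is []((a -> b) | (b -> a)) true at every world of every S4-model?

Valid in S4

Tableau for the negation ~[]((a -> b) | (b -> a)):
1. ~[]((a -> b) | (b -> a)), u
2. ~((a -> b) | (b -> a)), v
3. ~(a -> b), v
4. ~(b -> a), v
5. a, v
6. ~b, v
7. b, v
8. ~a, v
Accessibility: uRu, uRv, vRv
Branch closes: b and ~b both at v.
Every branch of the negation's tableau closes; the branch above is one of them.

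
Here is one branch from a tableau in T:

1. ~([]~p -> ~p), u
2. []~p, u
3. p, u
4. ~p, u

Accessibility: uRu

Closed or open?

Yes, closed

Both p and ~p appear at u.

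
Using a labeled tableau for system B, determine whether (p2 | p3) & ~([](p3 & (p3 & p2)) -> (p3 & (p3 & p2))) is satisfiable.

1. (p2 | p3) & ~([](p3 & (p3 & p2)) -> (p3 & (p3 & p2))), u
2. p2 | p3, u   [&-rule on 1]
3. ~([](p3 & (p3 & p2)) -> (p3 & (p3 & p2))), u   [&-rule on 1]
4. [](p3 & (p3 & p2)), u   [~->-rule on 3]
5. ~(p3 & (p3 & p2)), u   [~->-rule on 3]
6. p3 & (p3 & p2), u   [[]-rule on 4 via uRu]
7. p3, u   [&-rule on 6]
8. p3 & p2, u   [&-rule on 6]
9. p2, u   [&-rule on 8]
10. ~(p3 & p2), u   [~&-rule on 5 (branches; this branch)]
11. ~p2, u   [~&-rule on 10 (branches; this branch)]
Accessibility: uRu
Branch closes: p2 and ~p2 both at u.
Every branch closes; the branch above is one of them.

Unsatisfiable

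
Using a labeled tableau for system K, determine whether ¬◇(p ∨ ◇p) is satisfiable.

1. ¬◇(p ∨ ◇p), 0

Satisfiable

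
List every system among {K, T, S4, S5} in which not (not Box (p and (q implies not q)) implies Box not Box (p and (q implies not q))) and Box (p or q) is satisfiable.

K, T, S4

S5-tableau for the formula:
1. not (not Box (p and (q implies not q)) implies Box not Box (p and (q implies not q))) and Box (p or q), 0
2. not (not Box (p and (q implies not q)) implies Box not Box (p and (q implies not q))), 0
3. Box (p or q), 0
4. not Box (p and (q implies not q)), 0
5. not Box not Box (p and (q implies not q)), 0
6. p or q, 0
7. p, 0
8. not (p and (q implies not q)), 1
9. p or q, 1
10. not (q implies not q), 1
11. q, 1
12. Box (p and (q implies not q)), 2
13. p or q, 2
14. p and (q implies not q), 0
15. q implies not q, 0
16. p and (q implies not q), 1
17. p, 1
18. q implies not q, 1
19. p and (q implies not q), 2
20. p, 2
21. q implies not q, 2
22. q, 2
23. not q, 0
24. not q, 1
Accessibility: 0R0, 0R1, 0R2, 1R0, 1R1, 1R2, 2R0, 2R1, 2R2
Branch closes: q and not q both at 1.
Every branch closes (one shown): unsatisfiable in S5.
S4-tableau for the formula:
1. not (not Box (p and (q implies not q)) implies Box not Box (p and (q implies not q))) and Box (p or q), 0
2. not (not Box (p and (q implies not q)) implies Box not Box (p and (q implies not q))), 0
3. Box (p or q), 0
4. not Box (p and (q implies not q)), 0
5. not Box not Box (p and (q implies not q)), 0
6. p or q, 0
7. q, 0
8. not (p and (q implies not q)), 1
9. p or q, 1
10. not (q implies not q), 1
11. q, 1
12. Box (p and (q implies not q)), 2
13. p or q, 2
14. p and (q implies not q), 2
15. p, 2
16. q implies not q, 2
17. not q, 2
Accessibility: 0R0, 0R1, 0R2, 1R1, 2R2
Complete open branch: satisfiable in S4, hence also in K, T (this S4-model is also a K-model and a T-model).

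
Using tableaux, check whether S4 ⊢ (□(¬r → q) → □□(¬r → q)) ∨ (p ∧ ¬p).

Tableau for the negation ¬((□(¬r → q) → □□(¬r → q)) ∨ (p ∧ ¬p)):
1. ¬((□(¬r → q) → □□(¬r → q)) ∨ (p ∧ ¬p)), w0
2. ¬(□(¬r → q) → □□(¬r → q)), w0   [¬∨-rule on 1]
3. ¬(p ∧ ¬p), w0   [¬∨-rule on 1]
4. □(¬r → q), w0   [¬→-rule on 2]
5. ¬□□(¬r → q), w0   [¬→-rule on 2]
6. ¬r → q, w0   [□-rule on 4 via w0Rw0]
7. p, w0   [¬∧-rule on 3 (branches; this branch)]
8. q, w0   [→-rule on 6 (branches; this branch)]
9. ¬□(¬r → q), w1   [¬□-rule on 5: fresh world w1, w0Rw1]
10. ¬r → q, w1   [□-rule on 4 via w0Rw1]
11. q, w1   [→-rule on 10 (branches; this branch)]
12. ¬(¬r → q), w2   [¬□-rule on 9: fresh world w2, w1Rw2]
13. ¬r, w2   [¬→-rule on 12]
14. ¬q, w2   [¬→-rule on 12]
15. ¬r → q, w2   [□-rule on 4 via w0Rw2]
16. q, w2   [→-rule on 15 (branches; this branch)]
Accessibility: w0Rw0, w0Rw1, w0Rw2, w1Rw1, w1Rw2, w2Rw2
Branch closes: q and ¬q both at w2.
Every branch of the negation's tableau closes; the branch above is one of them.

Valid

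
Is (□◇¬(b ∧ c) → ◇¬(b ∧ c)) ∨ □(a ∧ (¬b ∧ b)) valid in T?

Tableau for the negation ¬((□◇¬(b ∧ c) → ◇¬(b ∧ c)) ∨ □(a ∧ (¬b ∧ b))):
1. ¬((□◇¬(b ∧ c) → ◇¬(b ∧ c)) ∨ □(a ∧ (¬b ∧ b))), u
2. ¬(□◇¬(b ∧ c) → ◇¬(b ∧ c)), u
3. ¬□(a ∧ (¬b ∧ b)), u
4. □◇¬(b ∧ c), u
5. ¬◇¬(b ∧ c), u
6. ◇¬(b ∧ c), u
7. b ∧ c, u
8. b, u
9. c, u
10. ¬(a ∧ (¬b ∧ b)), v
11. ◇¬(b ∧ c), v
12. b ∧ c, v
13. b, v
14. c, v
15. ¬(¬b ∧ b), v
16. ¬(b ∧ c), w
17. ◇¬(b ∧ c), w
18. b ∧ c, w
19. b, w
20. c, w
21. ¬c, w
Accessibility: uRu, uRv, uRw, vRv, wRw
Branch closes: c and ¬c both at w.
Every branch of the negation's tableau closes; the branch above is one of them.

Yes, valid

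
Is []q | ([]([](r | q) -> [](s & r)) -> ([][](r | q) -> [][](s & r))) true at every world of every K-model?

Tableau for the negation ~([]q | ([]([](r | q) -> [](s & r)) -> ([][](r | q) -> [][](s & r)))):
1. ~([]q | ([]([](r | q) -> [](s & r)) -> ([][](r | q) -> [][](s & r)))), w0
2. ~[]q, w0
3. ~([]([](r | q) -> [](s & r)) -> ([][](r | q) -> [][](s & r))), w0
4. []([](r | q) -> [](s & r)), w0
5. ~([][](r | q) -> [][](s & r)), w0
6. [][](r | q), w0
7. ~[][](s & r), w0
8. ~q, w1
9. [](r | q) -> [](s & r), w1
10. [](r | q), w1
11. [](s & r), w1
12. ~[](s & r), w2
13. [](r | q) -> [](s & r), w2
14. [](r | q), w2
15. ~[](r | q), w2
16. ~(s & r), w3
17. r | q, w3
18. ~r, w3
19. q, w3
20. ~(r | q), w4
21. ~r, w4
22. ~q, w4
23. r | q, w4
24. q, w4
Accessibility: w0Rw1, w0Rw2, w2Rw3, w2Rw4
Branch closes: q and ~q both at w4.
All branches of the negation close; one closing branch shown above.

Yes, valid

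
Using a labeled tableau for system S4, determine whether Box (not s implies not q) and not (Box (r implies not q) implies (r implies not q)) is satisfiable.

1. Box (not s implies not q) and not (Box (r implies not q) implies (r implies not q)), w0
2. Box (not s implies not q), w0   [and-rule on 1]
3. not (Box (r implies not q) implies (r implies not q)), w0   [and-rule on 1]
4. Box (r implies not q), w0   [neg-implies-rule on 3]
5. not (r implies not q), w0   [neg-implies-rule on 3]
6. r, w0   [neg-implies-rule on 5]
7. q, w0   [neg-implies-rule on 5]
8. not s implies not q, w0   [Box-rule on 2 via w0Rw0]
9. r implies not q, w0   [Box-rule on 4 via w0Rw0]
10. s, w0   [implies-rule on 8 (branches; this branch)]
11. not q, w0   [implies-rule on 9 (branches; this branch)]
Accessibility: w0Rw0
Branch closes: q and not q both at w0.
Every branch closes; the branch above is one of them.

Unsatisfiable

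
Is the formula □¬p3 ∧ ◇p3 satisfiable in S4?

1. □¬p3 ∧ ◇p3, u
2. □¬p3, u
3. ◇p3, u
4. ¬p3, u
5. p3, v
6. ¬p3, v
Accessibility: uRu, uRv, vRv
Branch closes: p3 and ¬p3 both at v.
Every branch closes; the branch above is one of them.

No, unsatisfiable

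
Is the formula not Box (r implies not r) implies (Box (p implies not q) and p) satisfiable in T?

1. not Box (r implies not r) implies (Box (p implies not q) and p), u
2. Box (p implies not q) and p, u   [implies-rule on 1 (branches; this branch)]
3. Box (p implies not q), u   [and-rule on 2]
4. p, u   [and-rule on 2]
5. p implies not q, u   [Box-rule on 3 via uRu]
6. not q, u   [implies-rule on 5 (branches; this branch)]
Accessibility: uRu

Satisfiable (open branch found)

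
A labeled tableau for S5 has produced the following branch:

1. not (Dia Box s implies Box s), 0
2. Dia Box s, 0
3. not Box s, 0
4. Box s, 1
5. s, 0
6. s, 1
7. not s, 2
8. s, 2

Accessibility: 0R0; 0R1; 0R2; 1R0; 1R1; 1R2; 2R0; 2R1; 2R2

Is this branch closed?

Closed

Both s and not s appear at 2.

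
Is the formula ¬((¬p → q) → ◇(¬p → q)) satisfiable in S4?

Unsatisfiable

1. ¬((¬p → q) → ◇(¬p → q)), u
2. ¬p → q, u
3. ¬◇(¬p → q), u
4. ¬(¬p → q), u
5. ¬p, u
6. ¬q, u
7. q, u
Accessibility: uRu
Branch closes: q and ¬q both at u.
(One branch shown.) All branches close.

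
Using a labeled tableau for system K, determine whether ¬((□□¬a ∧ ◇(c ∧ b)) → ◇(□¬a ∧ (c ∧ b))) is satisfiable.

1. ¬((□□¬a ∧ ◇(c ∧ b)) → ◇(□¬a ∧ (c ∧ b))), w0
2. □□¬a ∧ ◇(c ∧ b), w0
3. ¬◇(□¬a ∧ (c ∧ b)), w0
4. □□¬a, w0
5. ◇(c ∧ b), w0
6. c ∧ b, w1
7. c, w1
8. b, w1
9. ¬(□¬a ∧ (c ∧ b)), w1
10. □¬a, w1
11. ¬□¬a, w1
12. a, w2
13. ¬a, w2
Accessibility: w0Rw1, w1Rw2
Branch closes: a and ¬a both at w2.
(One branch shown.) All branches close.

No, unsatisfiable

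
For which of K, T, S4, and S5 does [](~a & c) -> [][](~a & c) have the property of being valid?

T-tableau for the negation ~([](~a & c) -> [][](~a & c)):
1. ~([](~a & c) -> [][](~a & c)), w0
2. [](~a & c), w0   [~->-rule on 1]
3. ~[][](~a & c), w0   [~->-rule on 1]
4. ~a & c, w0   [[]-rule on 2 via w0Rw0]
5. ~a, w0   [&-rule on 4]
6. c, w0   [&-rule on 4]
7. ~[](~a & c), w1   [~[]-rule on 3: fresh world w1, w0Rw1]
8. ~a & c, w1   [[]-rule on 2 via w0Rw1]
9. ~a, w1   [&-rule on 8]
10. c, w1   [&-rule on 8]
11. ~(~a & c), w2   [~[]-rule on 7: fresh world w2, w1Rw2]
12. ~c, w2   [~&-rule on 11 (branches; this branch)]
Accessibility: w0Rw0, w0Rw1, w1Rw1, w1Rw2, w2Rw2
Complete open branch: countermodel on a T-frame, so not valid in T, nor in K (the same frame is also a K-frame).
S4-tableau for the negation ~([](~a & c) -> [][](~a & c)):
1. ~([](~a & c) -> [][](~a & c)), w0
2. [](~a & c), w0   [~->-rule on 1]
3. ~[][](~a & c), w0   [~->-rule on 1]
4. ~a & c, w0   [[]-rule on 2 via w0Rw0]
5. ~a, w0   [&-rule on 4]
6. c, w0   [&-rule on 4]
7. ~[](~a & c), w1   [~[]-rule on 3: fresh world w1, w0Rw1]
8. ~a & c, w1   [[]-rule on 2 via w0Rw1]
9. ~a, w1   [&-rule on 8]
10. c, w1   [&-rule on 8]
11. ~(~a & c), w2   [~[]-rule on 7: fresh world w2, w1Rw2]
12. ~a & c, w2   [[]-rule on 2 via w0Rw2]
13. ~a, w2   [&-rule on 12]
14. c, w2   [&-rule on 12]
15. ~c, w2   [~&-rule on 11 (branches; this branch)]
Accessibility: w0Rw0, w0Rw1, w0Rw2, w1Rw1, w1Rw2, w2Rw2
Branch closes: c and ~c both at w2.
Every branch closes (one shown): valid in S4, hence also in S5 (every theorem of S4 is a theorem of S5).

S4, S5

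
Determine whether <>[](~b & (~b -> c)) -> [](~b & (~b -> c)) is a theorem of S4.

Tableau for the negation ~(<>[](~b & (~b -> c)) -> [](~b & (~b -> c))):
1. ~(<>[](~b & (~b -> c)) -> [](~b & (~b -> c))), w0
2. <>[](~b & (~b -> c)), w0
3. ~[](~b & (~b -> c)), w0
4. [](~b & (~b -> c)), w1
5. ~b & (~b -> c), w1
6. ~b, w1
7. ~b -> c, w1
8. c, w1
9. ~(~b & (~b -> c)), w2
10. ~(~b -> c), w2
11. ~b, w2
12. ~c, w2
Accessibility: w0Rw0, w0Rw1, w0Rw2, w1Rw1, w2Rw2
The negation has an open branch (countermodel exists).

No, not valid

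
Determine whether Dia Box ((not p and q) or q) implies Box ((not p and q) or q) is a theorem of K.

Tableau for the negation not (Dia Box ((not p and q) or q) implies Box ((not p and q) or q)):
1. not (Dia Box ((not p and q) or q) implies Box ((not p and q) or q)), 0
2. Dia Box ((not p and q) or q), 0
3. not Box ((not p and q) or q), 0
4. Box ((not p and q) or q), 1
5. not ((not p and q) or q), 2
6. not (not p and q), 2
7. not q, 2
Accessibility: 0R1, 0R2
The negation has an open branch (countermodel exists).

Invalid (countermodel exists)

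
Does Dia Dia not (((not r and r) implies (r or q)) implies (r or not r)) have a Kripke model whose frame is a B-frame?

1. Dia Dia not (((not r and r) implies (r or q)) implies (r or not r)), u
2. Dia not (((not r and r) implies (r or q)) implies (r or not r)), v   [Dia-rule on 1: fresh world v, uRv]
3. not (((not r and r) implies (r or q)) implies (r or not r)), w   [Dia-rule on 2: fresh world w, vRw]
4. (not r and r) implies (r or q), w   [neg-implies-rule on 3]
5. not (r or not r), w   [neg-implies-rule on 3]
6. not r, w   [neg-or-rule on 5]
7. r, w   [neg-or-rule on 5]
Accessibility: uRu, uRv, vRu, vRv, vRw, wRv, wRw
Branch closes: r and not r both at w.
Every branch closes; the branch above is one of them.

Unsatisfiable (every branch closes)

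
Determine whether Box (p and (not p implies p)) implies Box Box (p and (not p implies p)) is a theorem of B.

Not valid

Tableau for the negation not (Box (p and (not p implies p)) implies Box Box (p and (not p implies p))):
1. not (Box (p and (not p implies p)) implies Box Box (p and (not p implies p))), u
2. Box (p and (not p implies p)), u
3. not Box Box (p and (not p implies p)), u
4. p and (not p implies p), u
5. p, u
6. not p implies p, u
7. not Box (p and (not p implies p)), v
8. p and (not p implies p), v
9. p, v
10. not p implies p, v
11. not (p and (not p implies p)), w
12. not (not p implies p), w
13. not p, w
Accessibility: uRu, uRv, vRu, vRv, vRw, wRv, wRw
The negation has an open branch (countermodel exists).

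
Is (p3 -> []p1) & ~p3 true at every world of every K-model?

Tableau for the negation ~((p3 -> []p1) & ~p3):
1. ~((p3 -> []p1) & ~p3), u
2. p3, u
The negation has an open branch (countermodel exists).

Invalid (countermodel exists)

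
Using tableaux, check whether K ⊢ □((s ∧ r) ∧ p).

Not valid

Tableau for the negation ¬□((s ∧ r) ∧ p):
1. ¬□((s ∧ r) ∧ p), u
2. ¬((s ∧ r) ∧ p), v
3. ¬p, v
Accessibility: uRv
The negation has an open branch (countermodel exists).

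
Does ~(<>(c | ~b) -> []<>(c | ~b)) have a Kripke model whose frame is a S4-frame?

Satisfiable

1. ~(<>(c | ~b) -> []<>(c | ~b)), u
2. <>(c | ~b), u   [~->-rule on 1]
3. ~[]<>(c | ~b), u   [~->-rule on 1]
4. c | ~b, v   [<>-rule on 2: fresh world v, uRv]
5. ~b, v   [|-rule on 4 (branches; this branch)]
6. ~<>(c | ~b), w   [~[]-rule on 3: fresh world w, uRw]
7. ~(c | ~b), w   [~<>-rule on 6 via wRw]
8. ~c, w   [~|-rule on 7]
9. b, w   [~|-rule on 7]
Accessibility: uRu, uRv, uRw, vRv, wRw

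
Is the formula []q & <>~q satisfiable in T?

1. []q & <>~q, u
2. []q, u   [&-rule on 1]
3. <>~q, u   [&-rule on 1]
4. q, u   [[]-rule on 2 via uRu]
5. ~q, v   [<>-rule on 3: fresh world v, uRv]
6. q, v   [[]-rule on 2 via uRv]
Accessibility: uRu, uRv, vRv
Branch closes: q and ~q both at v.
Every branch closes; the branch above is one of them.

No, unsatisfiable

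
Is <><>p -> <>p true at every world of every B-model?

Not valid

Tableau for the negation ~(<><>p -> <>p):
1. ~(<><>p -> <>p), 0
2. <><>p, 0   [~->-rule on 1]
3. ~<>p, 0   [~->-rule on 1]
4. ~p, 0   [~<>-rule on 3 via 0R0]
5. <>p, 1   [<>-rule on 2: fresh world 1, 0R1]
6. ~p, 1   [~<>-rule on 3 via 0R1]
7. p, 2   [<>-rule on 5: fresh world 2, 1R2]
Accessibility: 0R0, 0R1, 1R0, 1R1, 1R2, 2R1, 2R2
The negation has an open branch (countermodel exists).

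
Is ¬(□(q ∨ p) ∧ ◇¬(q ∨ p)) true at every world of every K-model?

Valid

Tableau for the negation □(q ∨ p) ∧ ◇¬(q ∨ p):
1. □(q ∨ p) ∧ ◇¬(q ∨ p), 0
2. □(q ∨ p), 0   [∧-rule on 1]
3. ◇¬(q ∨ p), 0   [∧-rule on 1]
4. ¬(q ∨ p), 1   [◇-rule on 3: fresh world 1, 0R1]
5. ¬q, 1   [¬∨-rule on 4]
6. ¬p, 1   [¬∨-rule on 4]
7. q ∨ p, 1   [□-rule on 2 via 0R1]
8. p, 1   [∨-rule on 7 (branches; this branch)]
Accessibility: 0R1
Branch closes: p and ¬p both at 1.
Every branch of the negation's tableau closes; the branch above is one of them.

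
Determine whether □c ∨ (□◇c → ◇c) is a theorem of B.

Tableau for the negation ¬(□c ∨ (□◇c → ◇c)):
1. ¬(□c ∨ (□◇c → ◇c)), 0
2. ¬□c, 0
3. ¬(□◇c → ◇c), 0
4. □◇c, 0
5. ¬◇c, 0
6. ◇c, 0
7. ¬c, 0
8. ¬c, 1
9. ◇c, 1
10. c, 2
11. ◇c, 2
12. ¬c, 2
Accessibility: 0R0, 0R1, 0R2, 1R0, 1R1, 2R0, 2R2
Branch closes: c and ¬c both at 2.
All branches of the negation close; one closing branch shown above.

Valid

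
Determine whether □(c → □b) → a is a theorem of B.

No, not valid

Tableau for the negation ¬(□(c → □b) → a):
1. ¬(□(c → □b) → a), u
2. □(c → □b), u
3. ¬a, u
4. c → □b, u
5. □b, u
6. b, u
Accessibility: uRu
The negation has an open branch (countermodel exists).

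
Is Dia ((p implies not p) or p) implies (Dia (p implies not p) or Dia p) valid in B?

Tableau for the negation not (Dia ((p implies not p) or p) implies (Dia (p implies not p) or Dia p)):
1. not (Dia ((p implies not p) or p) implies (Dia (p implies not p) or Dia p)), 0
2. Dia ((p implies not p) or p), 0
3. not (Dia (p implies not p) or Dia p), 0
4. not Dia (p implies not p), 0
5. not Dia p, 0
6. not (p implies not p), 0
7. p, 0
8. not p, 0
Accessibility: 0R0
Branch closes: p and not p both at 0.
Every branch of the negation's tableau closes; the branch above is one of them.

Valid in B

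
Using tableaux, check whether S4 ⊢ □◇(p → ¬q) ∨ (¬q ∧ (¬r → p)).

Invalid (countermodel exists)

Tableau for the negation ¬(□◇(p → ¬q) ∨ (¬q ∧ (¬r → p))):
1. ¬(□◇(p → ¬q) ∨ (¬q ∧ (¬r → p))), 0
2. ¬□◇(p → ¬q), 0
3. ¬(¬q ∧ (¬r → p)), 0
4. ¬(¬r → p), 0
5. ¬r, 0
6. ¬p, 0
7. ¬◇(p → ¬q), 1
8. ¬(p → ¬q), 1
9. p, 1
10. q, 1
Accessibility: 0R0, 0R1, 1R1
The negation has an open branch (countermodel exists).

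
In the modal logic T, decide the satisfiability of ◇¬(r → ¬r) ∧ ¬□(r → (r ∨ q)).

No, unsatisfiable

1. ◇¬(r → ¬r) ∧ ¬□(r → (r ∨ q)), u
2. ◇¬(r → ¬r), u   [∧-rule on 1]
3. ¬□(r → (r ∨ q)), u   [∧-rule on 1]
4. ¬(r → ¬r), v   [◇-rule on 2: fresh world v, uRv]
5. r, v   [¬→-rule on 4]
6. ¬(r → (r ∨ q)), w   [¬□-rule on 3: fresh world w, uRw]
7. r, w   [¬→-rule on 6]
8. ¬(r ∨ q), w   [¬→-rule on 6]
9. ¬r, w   [¬∨-rule on 8]
10. ¬q, w   [¬∨-rule on 8]
Accessibility: uRu, uRv, uRw, vRv, wRw
Branch closes: r and ¬r both at w.
Every branch closes; the branch above is one of them.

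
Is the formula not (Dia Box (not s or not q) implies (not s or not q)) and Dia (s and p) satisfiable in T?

1. not (Dia Box (not s or not q) implies (not s or not q)) and Dia (s and p), u
2. not (Dia Box (not s or not q) implies (not s or not q)), u
3. Dia (s and p), u
4. Dia Box (not s or not q), u
5. not (not s or not q), u
6. s, u
7. q, u
8. s and p, v
9. s, v
10. p, v
11. Box (not s or not q), w
12. not s or not q, w
13. not q, w
Accessibility: uRu, uRv, uRw, vRv, wRw

Satisfiable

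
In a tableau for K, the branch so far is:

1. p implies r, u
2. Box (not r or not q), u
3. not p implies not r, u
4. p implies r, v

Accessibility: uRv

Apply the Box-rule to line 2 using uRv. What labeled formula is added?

not r or not q, v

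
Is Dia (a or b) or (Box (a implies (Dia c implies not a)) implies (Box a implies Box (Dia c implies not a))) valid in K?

Yes, valid

Tableau for the negation not (Dia (a or b) or (Box (a implies (Dia c implies not a)) implies (Box a implies Box (Dia c implies not a)))):
1. not (Dia (a or b) or (Box (a implies (Dia c implies not a)) implies (Box a implies Box (Dia c implies not a)))), 0
2. not Dia (a or b), 0
3. not (Box (a implies (Dia c implies not a)) implies (Box a implies Box (Dia c implies not a))), 0
4. Box (a implies (Dia c implies not a)), 0
5. not (Box a implies Box (Dia c implies not a)), 0
6. Box a, 0
7. not Box (Dia c implies not a), 0
8. not (Dia c implies not a), 1
9. Dia c, 1
10. a, 1
11. not (a or b), 1
12. not a, 1
13. not b, 1
Accessibility: 0R1
Branch closes: a and not a both at 1.
Every branch of the negation's tableau closes; the branch above is one of them.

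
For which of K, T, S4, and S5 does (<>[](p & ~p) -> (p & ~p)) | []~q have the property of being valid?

K-tableau for the negation ~((<>[](p & ~p) -> (p & ~p)) | []~q):
1. ~((<>[](p & ~p) -> (p & ~p)) | []~q), u
2. ~(<>[](p & ~p) -> (p & ~p)), u
3. ~[]~q, u
4. <>[](p & ~p), u
5. ~(p & ~p), u
6. p, u
7. q, v
8. [](p & ~p), w
Accessibility: uRv, uRw
Complete open branch: countermodel on a K-frame, so not valid in K.
T-tableau for the negation ~((<>[](p & ~p) -> (p & ~p)) | []~q):
1. ~((<>[](p & ~p) -> (p & ~p)) | []~q), u
2. ~(<>[](p & ~p) -> (p & ~p)), u
3. ~[]~q, u
4. <>[](p & ~p), u
5. ~(p & ~p), u
6. p, u
7. q, v
8. [](p & ~p), w
9. p & ~p, w
10. p, w
11. ~p, w
Accessibility: uRu, uRv, uRw, vRv, wRw
Branch closes: p and ~p both at w.
Every branch closes (one shown): valid in T, hence also in S4, S5 (every theorem of T is a theorem of S4 and S5).

T, S4, S5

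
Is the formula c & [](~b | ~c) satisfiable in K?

1. c & [](~b | ~c), 0
2. c, 0
3. [](~b | ~c), 0

Satisfiable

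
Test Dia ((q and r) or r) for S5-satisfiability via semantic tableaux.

Satisfiable (open branch found)

1. Dia ((q and r) or r), 0
2. (q and r) or r, 1   [Dia-rule on 1: fresh world 1, 0R1]
3. r, 1   [or-rule on 2 (branches; this branch)]
Accessibility: 0R0, 0R1, 1R0, 1R1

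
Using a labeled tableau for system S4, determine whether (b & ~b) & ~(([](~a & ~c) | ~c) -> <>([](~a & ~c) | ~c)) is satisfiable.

1. (b & ~b) & ~(([](~a & ~c) | ~c) -> <>([](~a & ~c) | ~c)), u
2. b & ~b, u
3. ~(([](~a & ~c) | ~c) -> <>([](~a & ~c) | ~c)), u
4. b, u
5. ~b, u
Accessibility: uRu
Branch closes: b and ~b both at u.
All branches of the tableau close; one closing branch shown above.

Unsatisfiable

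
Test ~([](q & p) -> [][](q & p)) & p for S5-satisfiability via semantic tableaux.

1. ~([](q & p) -> [][](q & p)) & p, w0
2. ~([](q & p) -> [][](q & p)), w0
3. p, w0
4. [](q & p), w0
5. ~[][](q & p), w0
6. q & p, w0
7. q, w0
8. ~[](q & p), w1
9. q & p, w1
10. q, w1
11. p, w1
12. ~(q & p), w2
13. q & p, w2
14. q, w2
15. p, w2
16. ~p, w2
Accessibility: w0Rw0, w0Rw1, w0Rw2, w1Rw0, w1Rw1, w1Rw2, w2Rw0, w2Rw1, w2Rw2
Branch closes: p and ~p both at w2.
Every branch closes; the branch above is one of them.

Unsatisfiable (every branch closes)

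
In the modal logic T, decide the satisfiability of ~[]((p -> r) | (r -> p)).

1. ~[]((p -> r) | (r -> p)), u
2. ~((p -> r) | (r -> p)), v
3. ~(p -> r), v
4. ~(r -> p), v
5. p, v
6. ~r, v
7. r, v
8. ~p, v
Accessibility: uRu, uRv, vRv
Branch closes: r and ~r both at v.
(One branch shown.) All branches close.

Unsatisfiable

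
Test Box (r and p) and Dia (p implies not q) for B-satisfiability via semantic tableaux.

1. Box (r and p) and Dia (p implies not q), u
2. Box (r and p), u
3. Dia (p implies not q), u
4. r and p, u
5. r, u
6. p, u
7. p implies not q, v
8. r and p, v
9. r, v
10. p, v
11. not q, v
Accessibility: uRu, uRv, vRu, vRv

Yes, satisfiable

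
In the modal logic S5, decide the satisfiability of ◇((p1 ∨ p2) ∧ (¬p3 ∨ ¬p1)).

1. ◇((p1 ∨ p2) ∧ (¬p3 ∨ ¬p1)), w0
2. (p1 ∨ p2) ∧ (¬p3 ∨ ¬p1), w1   [◇-rule on 1: fresh world w1, w0Rw1]
3. p1 ∨ p2, w1   [∧-rule on 2]
4. ¬p3 ∨ ¬p1, w1   [∧-rule on 2]
5. p2, w1   [∨-rule on 3 (branches; this branch)]
6. ¬p1, w1   [∨-rule on 4 (branches; this branch)]
Accessibility: w0Rw0, w0Rw1, w1Rw0, w1Rw1

Satisfiable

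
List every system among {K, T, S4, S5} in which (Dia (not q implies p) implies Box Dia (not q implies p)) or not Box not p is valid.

S5-tableau for the negation not ((Dia (not q implies p) implies Box Dia (not q implies p)) or not Box not p):
1. not ((Dia (not q implies p) implies Box Dia (not q implies p)) or not Box not p), 0
2. not (Dia (not q implies p) implies Box Dia (not q implies p)), 0
3. Box not p, 0
4. Dia (not q implies p), 0
5. not Box Dia (not q implies p), 0
6. not p, 0
7. not q implies p, 1
8. not p, 1
9. q, 1
10. not Dia (not q implies p), 2
11. not p, 2
12. not (not q implies p), 0
13. not q, 0
14. not (not q implies p), 1
15. not q, 1
Accessibility: 0R0, 0R1, 0R2, 1R0, 1R1, 1R2, 2R0, 2R1, 2R2
Branch closes: q and not q both at 1.
Every branch closes (one shown): valid in S5.
S4-tableau for the negation not ((Dia (not q implies p) implies Box Dia (not q implies p)) or not Box not p):
1. not ((Dia (not q implies p) implies Box Dia (not q implies p)) or not Box not p), 0
2. not (Dia (not q implies p) implies Box Dia (not q implies p)), 0
3. Box not p, 0
4. Dia (not q implies p), 0
5. not Box Dia (not q implies p), 0
6. not p, 0
7. not q implies p, 1
8. not p, 1
9. q, 1
10. not Dia (not q implies p), 2
11. not p, 2
12. not (not q implies p), 2
13. not q, 2
Accessibility: 0R0, 0R1, 0R2, 1R1, 2R2
Complete open branch: countermodel on an S4-frame, so not valid in S4, nor in K, T (the same frame is also a K-frame and a T-frame).

S5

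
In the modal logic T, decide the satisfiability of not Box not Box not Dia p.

Satisfiable

1. not Box not Box not Dia p, u
2. Box not Dia p, v
3. not Dia p, v
4. not p, v
Accessibility: uRu, uRv, vRv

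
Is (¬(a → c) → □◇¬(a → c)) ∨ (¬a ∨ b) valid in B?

Tableau for the negation ¬((¬(a → c) → □◇¬(a → c)) ∨ (¬a ∨ b)):
1. ¬((¬(a → c) → □◇¬(a → c)) ∨ (¬a ∨ b)), w0
2. ¬(¬(a → c) → □◇¬(a → c)), w0   [¬∨-rule on 1]
3. ¬(¬a ∨ b), w0   [¬∨-rule on 1]
4. ¬(a → c), w0   [¬→-rule on 2]
5. ¬□◇¬(a → c), w0   [¬→-rule on 2]
6. a, w0   [¬∨-rule on 3]
7. ¬b, w0   [¬∨-rule on 3]
8. ¬c, w0   [¬→-rule on 4]
9. ¬◇¬(a → c), w1   [¬□-rule on 5: fresh world w1, w0Rw1]
10. a → c, w0   [¬◇-rule on 9 via w1Rw0]
11. a → c, w1   [¬◇-rule on 9 via w1Rw1]
12. c, w0   [→-rule on 10 (branches; this branch)]
Accessibility: w0Rw0, w0Rw1, w1Rw0, w1Rw1
Branch closes: c and ¬c both at w0.
Every branch of the negation's tableau closes; the branch above is one of them.

Yes, valid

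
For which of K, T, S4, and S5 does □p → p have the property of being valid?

K-tableau for the negation ¬(□p → p):
1. ¬(□p → p), w0
2. □p, w0   [¬→-rule on 1]
3. ¬p, w0   [¬→-rule on 1]
Complete open branch: countermodel on a K-frame, so not valid in K.
T-tableau for the negation ¬(□p → p):
1. ¬(□p → p), w0
2. □p, w0   [¬→-rule on 1]
3. ¬p, w0   [¬→-rule on 1]
4. p, w0   [□-rule on 2 via w0Rw0]
Accessibility: w0Rw0
Branch closes: p and ¬p both at w0.
Every branch closes (one shown): valid in T, hence also in S4, S5 (every theorem of T is a theorem of S4 and S5).

T, S4, S5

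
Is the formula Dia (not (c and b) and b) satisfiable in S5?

1. Dia (not (c and b) and b), u
2. not (c and b) and b, v   [Dia-rule on 1: fresh world v, uRv]
3. not (c and b), v   [and-rule on 2]
4. b, v   [and-rule on 2]
5. not c, v   [neg-and-rule on 3 (branches; this branch)]
Accessibility: uRu, uRv, vRu, vRv

Satisfiable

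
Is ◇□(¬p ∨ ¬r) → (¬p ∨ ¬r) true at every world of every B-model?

Tableau for the negation ¬(◇□(¬p ∨ ¬r) → (¬p ∨ ¬r)):
1. ¬(◇□(¬p ∨ ¬r) → (¬p ∨ ¬r)), 0
2. ◇□(¬p ∨ ¬r), 0
3. ¬(¬p ∨ ¬r), 0
4. p, 0
5. r, 0
6. □(¬p ∨ ¬r), 1
7. ¬p ∨ ¬r, 0
8. ¬p ∨ ¬r, 1
9. ¬r, 0
Accessibility: 0R0, 0R1, 1R0, 1R1
Branch closes: r and ¬r both at 0.
All branches of the negation close; one closing branch shown above.

Valid in B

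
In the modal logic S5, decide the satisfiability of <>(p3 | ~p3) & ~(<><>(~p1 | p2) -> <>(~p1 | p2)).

1. <>(p3 | ~p3) & ~(<><>(~p1 | p2) -> <>(~p1 | p2)), u
2. <>(p3 | ~p3), u   [&-rule on 1]
3. ~(<><>(~p1 | p2) -> <>(~p1 | p2)), u   [&-rule on 1]
4. <><>(~p1 | p2), u   [~->-rule on 3]
5. ~<>(~p1 | p2), u   [~->-rule on 3]
6. ~(~p1 | p2), u   [~<>-rule on 5 via uRu]
7. p1, u   [~|-rule on 6]
8. ~p2, u   [~|-rule on 6]
9. p3 | ~p3, v   [<>-rule on 2: fresh world v, uRv]
10. ~(~p1 | p2), v   [~<>-rule on 5 via uRv]
11. p1, v   [~|-rule on 10]
12. ~p2, v   [~|-rule on 10]
13. ~p3, v   [|-rule on 9 (branches; this branch)]
14. <>(~p1 | p2), w   [<>-rule on 4: fresh world w, uRw]
15. ~(~p1 | p2), w   [~<>-rule on 5 via uRw]
16. p1, w   [~|-rule on 15]
17. ~p2, w   [~|-rule on 15]
18. ~p1 | p2, x   [<>-rule on 14: fresh world x, wRx]
19. ~(~p1 | p2), x   [~<>-rule on 5 via uRx]
20. p1, x   [~|-rule on 19]
21. ~p2, x   [~|-rule on 19]
22. p2, x   [|-rule on 18 (branches; this branch)]
Accessibility: uRu, uRv, uRw, uRx, vRu, vRv, vRw, vRx, wRu, wRv, wRw, wRx, xRu, xRv, xRw, xRx
Branch closes: p2 and ~p2 both at x.
(One branch shown.) All branches close.

Unsatisfiable (every branch closes)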